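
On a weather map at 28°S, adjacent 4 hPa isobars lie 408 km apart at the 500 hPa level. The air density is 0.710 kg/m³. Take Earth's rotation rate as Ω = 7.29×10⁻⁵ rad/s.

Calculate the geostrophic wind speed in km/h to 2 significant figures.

73 km/h

Coriolis parameter at 28°S:
f = 2Ω sin φ = 2 × 7.29×10⁻⁵ × sin 28° = 6.84×10⁻⁵ s⁻¹
Pressure gradient: |∂P/∂n| = 400 Pa / 408000 m = 9.80×10⁻⁴ Pa/m
Geostrophic balance (pressure-gradient force = Coriolis force):
V_g = (1/(fρ)) |∂P/∂n| = 9.80×10⁻⁴ / (6.84×10⁻⁵ × 0.710) = 20.2 m/s
Converting: 20.2 m/s × 3.6 = 73 km/h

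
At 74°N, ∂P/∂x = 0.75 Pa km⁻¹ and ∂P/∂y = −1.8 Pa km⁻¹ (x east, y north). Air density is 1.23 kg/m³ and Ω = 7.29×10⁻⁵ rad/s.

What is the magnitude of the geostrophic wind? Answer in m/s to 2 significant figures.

Coriolis parameter at 74°N:
f = 2Ω sin φ = 2 × 7.29×10⁻⁵ × sin 74° = 1.40×10⁻⁴ s⁻¹
Component geostrophic relations (x east, y north):
u_g = −(1/(fρ)) ∂P/∂y,  v_g = (1/(fρ)) ∂P/∂x
u_g = −(−1.8×10⁻³)/(1.40×10⁻⁴ × 1.23) = 10.4 m/s;  v_g = (0.75×10⁻³)/(1.40×10⁻⁴ × 1.23) = 4.35 m/s
|V_g| = √(u_g² + v_g²) = 11.3 m/s

11 m/s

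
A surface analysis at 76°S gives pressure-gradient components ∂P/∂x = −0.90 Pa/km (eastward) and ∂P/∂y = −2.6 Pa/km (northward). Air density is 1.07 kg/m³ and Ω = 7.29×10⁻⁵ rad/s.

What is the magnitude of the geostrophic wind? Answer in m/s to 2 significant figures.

Coriolis parameter at 76°S:
f = 2Ω sin φ = 2 × 7.29×10⁻⁵ × sin 76° = 1.41×10⁻⁴ s⁻¹
In the Southern Hemisphere f is negative: f = −1.41×10⁻⁴ s⁻¹.
Component geostrophic relations (x east, y north):
u_g = −(1/(fρ)) ∂P/∂y,  v_g = (1/(fρ)) ∂P/∂x
u_g = −(−2.6×10⁻³)/(−1.41×10⁻⁴ × 1.07) = −17.2 m/s;  v_g = (−0.90×10⁻³)/(−1.41×10⁻⁴ × 1.07) = 5.95 m/s
|V_g| = √(u_g² + v_g²) = 18.2 m/s

18 m/s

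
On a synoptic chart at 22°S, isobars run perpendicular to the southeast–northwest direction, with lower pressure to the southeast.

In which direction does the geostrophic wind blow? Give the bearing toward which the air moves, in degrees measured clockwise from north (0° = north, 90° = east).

045°

The pressure-gradient force points toward the southeast (bearing 135°).
Geostrophic balance: in the Southern Hemisphere the Coriolis force deflects motion to the left, so the geostrophic wind blows 90° to the left of the pressure-gradient force (low pressure on the right).
Rotating 135° by 90° counterclockwise gives 045° — the wind blows toward the northeast.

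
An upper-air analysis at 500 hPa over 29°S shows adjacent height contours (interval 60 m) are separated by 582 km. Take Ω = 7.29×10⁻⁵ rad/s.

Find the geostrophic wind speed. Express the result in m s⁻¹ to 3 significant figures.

Coriolis parameter at 29°S:
f = 2Ω sin φ = 2 × 7.29×10⁻⁵ × sin 29° = 7.07×10⁻⁵ s⁻¹
Height gradient: |∂Z/∂n| = 60 m / 582000 m = 1.03×10⁻⁴
On a pressure surface, geostrophic balance gives V_g = (g/f)|∂Z/∂n|:
V_g = 9.81 × 1.03×10⁻⁴ / 7.07×10⁻⁵ = 14.3 m/s

14.3 m s⁻¹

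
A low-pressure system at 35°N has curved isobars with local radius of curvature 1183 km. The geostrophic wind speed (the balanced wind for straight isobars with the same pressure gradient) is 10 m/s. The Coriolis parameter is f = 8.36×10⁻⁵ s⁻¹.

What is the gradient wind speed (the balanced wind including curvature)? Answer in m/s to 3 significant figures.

9.15 m/s

Around a low, centrifugal force acts outward with Coriolis, so pressure-gradient force balances both:
(1/ρ)|∂P/∂n| = fV + V²/R  →  V² + fR·V − fR·V_g = 0
With fR = 8.36×10⁻⁵ × 1183×10³ m = 98.9 m/s:
V = [−fR + √((fR)² + 4 fR V_g)]/2 = [−98.9 + √(98.9² + 4×98.9×10)]/2 = 9.15 m/s
Subgeostrophic (V < V_g = 10 m/s), as expected around a low.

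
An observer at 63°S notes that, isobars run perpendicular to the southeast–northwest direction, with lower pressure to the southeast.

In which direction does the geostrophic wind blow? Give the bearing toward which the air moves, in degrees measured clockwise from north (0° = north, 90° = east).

The pressure-gradient force points toward the southeast (bearing 135°).
Geostrophic balance: in the Southern Hemisphere the Coriolis force deflects motion to the left, so the geostrophic wind blows 90° to the left of the pressure-gradient force (low pressure on the right).
Rotating 135° by 90° counterclockwise gives 045° — the wind blows toward the northeast.

045°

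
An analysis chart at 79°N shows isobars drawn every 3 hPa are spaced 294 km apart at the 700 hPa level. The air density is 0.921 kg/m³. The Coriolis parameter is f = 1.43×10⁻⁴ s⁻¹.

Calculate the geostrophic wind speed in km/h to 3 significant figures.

Pressure gradient: |∂P/∂n| = 300 Pa / 294000 m = 1.02×10⁻³ Pa/m
Geostrophic balance (pressure-gradient force = Coriolis force):
V_g = (1/(fρ)) |∂P/∂n| = 1.02×10⁻³ / (1.43×10⁻⁴ × 0.921) = 7.75 m/s
Converting: 7.75 m/s × 3.6 = 27.9 km/h

27.9 km/h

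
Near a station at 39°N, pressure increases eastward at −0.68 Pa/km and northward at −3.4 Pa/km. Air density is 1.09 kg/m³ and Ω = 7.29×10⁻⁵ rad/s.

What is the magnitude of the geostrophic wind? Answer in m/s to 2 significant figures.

Coriolis parameter at 39°N:
f = 2Ω sin φ = 2 × 7.29×10⁻⁵ × sin 39° = 9.18×10⁻⁵ s⁻¹
Component geostrophic relations (x east, y north):
u_g = −(1/(fρ)) ∂P/∂y,  v_g = (1/(fρ)) ∂P/∂x
u_g = −(−3.4×10⁻³)/(9.18×10⁻⁵ × 1.09) = 34.0 m/s;  v_g = (−0.68×10⁻³)/(9.18×10⁻⁵ × 1.09) = −6.80 m/s
|V_g| = √(u_g² + v_g²) = 34.7 m/s

35 m/s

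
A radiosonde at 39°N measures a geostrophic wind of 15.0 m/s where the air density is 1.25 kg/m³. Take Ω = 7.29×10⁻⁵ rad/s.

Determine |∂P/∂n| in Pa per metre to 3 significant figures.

Coriolis parameter at 39°N:
f = 2Ω sin φ = 2 × 7.29×10⁻⁵ × sin 39° = 9.18×10⁻⁵ s⁻¹
Geostrophic balance rearranged: |∂P/∂n| = f ρ V_g
|∂P/∂n| = 9.18×10⁻⁵ × 1.25 × 15.0 = 1.72×10⁻³ Pa/m

1.72×10⁻³ Pa/m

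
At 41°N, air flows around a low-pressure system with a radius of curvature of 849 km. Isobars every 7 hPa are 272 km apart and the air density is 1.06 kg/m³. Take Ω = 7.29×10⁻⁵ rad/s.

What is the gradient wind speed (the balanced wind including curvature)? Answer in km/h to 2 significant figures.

73 km/h

Coriolis parameter at 41°N:
f = 2Ω sin φ = 2 × 7.29×10⁻⁵ × sin 41° = 9.57×10⁻⁵ s⁻¹
Pressure gradient: |∂P/∂n| = 700 Pa / 272000 m = 2.57×10⁻³ Pa/m
Geostrophic speed: V_g = |∂P/∂n|/(fρ) = 2.57×10⁻³/(9.57×10⁻⁵ × 1.06) = 25.4 m/s
Around a low, centrifugal force acts outward with Coriolis, so pressure-gradient force balances both:
(1/ρ)|∂P/∂n| = fV + V²/R  →  V² + fR·V − fR·V_g = 0
With fR = 9.57×10⁻⁵ × 849×10³ m = 81.2 m/s:
V = [−fR + √((fR)² + 4 fR V_g)]/2 = [−81.2 + √(81.2² + 4×81.2×25.4)]/2 = 20.3 m/s
Subgeostrophic (V < V_g = 25.4 m/s), as expected around a low.
Converting: 20.3 m/s × 3.6 = 73 km/h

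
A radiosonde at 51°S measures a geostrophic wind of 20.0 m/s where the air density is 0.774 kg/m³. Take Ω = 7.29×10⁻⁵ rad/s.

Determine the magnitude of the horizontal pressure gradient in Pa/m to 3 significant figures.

1.75×10⁻³ Pa/m

Coriolis parameter at 51°S:
f = 2Ω sin φ = 2 × 7.29×10⁻⁵ × sin 51° = 1.13×10⁻⁴ s⁻¹
Geostrophic balance rearranged: |∂P/∂n| = f ρ V_g
|∂P/∂n| = 1.13×10⁻⁴ × 0.774 × 20.0 = 1.75×10⁻³ Pa/m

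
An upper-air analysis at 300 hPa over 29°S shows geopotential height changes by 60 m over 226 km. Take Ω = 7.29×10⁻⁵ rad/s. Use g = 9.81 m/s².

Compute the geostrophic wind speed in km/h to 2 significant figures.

Coriolis parameter at 29°S:
f = 2Ω sin φ = 2 × 7.29×10⁻⁵ × sin 29° = 7.07×10⁻⁵ s⁻¹
Height gradient: |∂Z/∂n| = 60 m / 226000 m = 2.65×10⁻⁴
On a pressure surface, geostrophic balance gives V_g = (g/f)|∂Z/∂n|:
V_g = 9.81 × 2.65×10⁻⁴ / 7.07×10⁻⁵ = 36.8 m/s
Converting: 36.8 m/s × 3.6 = 130 km/h

130 km/h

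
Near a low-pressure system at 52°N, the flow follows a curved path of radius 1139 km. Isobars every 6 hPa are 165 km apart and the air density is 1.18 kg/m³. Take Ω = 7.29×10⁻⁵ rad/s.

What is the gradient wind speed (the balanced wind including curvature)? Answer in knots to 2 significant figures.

Coriolis parameter at 52°N:
f = 2Ω sin φ = 2 × 7.29×10⁻⁵ × sin 52° = 1.15×10⁻⁴ s⁻¹
Pressure gradient: |∂P/∂n| = 600 Pa / 165000 m = 3.64×10⁻³ Pa/m
Geostrophic speed: V_g = |∂P/∂n|/(fρ) = 3.64×10⁻³/(1.15×10⁻⁴ × 1.18) = 26.8 m/s
Around a low, centrifugal force acts outward with Coriolis, so pressure-gradient force balances both:
(1/ρ)|∂P/∂n| = fV + V²/R  →  V² + fR·V − fR·V_g = 0
With fR = 1.15×10⁻⁴ × 1139×10³ m = 131 m/s:
V = [−fR + √((fR)² + 4 fR V_g)]/2 = [−131 + √(131² + 4×131×26.8)]/2 = 22.8 m/s
Subgeostrophic (V < V_g = 26.8 m/s), as expected around a low.
Converting: 22.8 m/s × 1.944 = 44 knots

44 knots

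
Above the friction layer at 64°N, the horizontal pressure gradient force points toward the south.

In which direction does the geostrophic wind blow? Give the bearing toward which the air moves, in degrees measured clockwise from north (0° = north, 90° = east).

270°

The pressure-gradient force points toward the south (bearing 180°).
Geostrophic balance: in the Northern Hemisphere the Coriolis force deflects motion to the right, so the geostrophic wind blows 90° to the right of the pressure-gradient force (low pressure on the left).
Rotating 180° by 90° clockwise gives 270° — the wind blows toward the west.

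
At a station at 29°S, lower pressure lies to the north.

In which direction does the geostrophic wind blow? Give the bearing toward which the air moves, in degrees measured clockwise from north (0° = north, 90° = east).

The pressure-gradient force points toward the north (bearing 000°).
Geostrophic balance: in the Southern Hemisphere the Coriolis force deflects motion to the left, so the geostrophic wind blows 90° to the left of the pressure-gradient force (low pressure on the right).
Rotating 000° by 90° counterclockwise gives 270° — the wind blows toward the west.

270°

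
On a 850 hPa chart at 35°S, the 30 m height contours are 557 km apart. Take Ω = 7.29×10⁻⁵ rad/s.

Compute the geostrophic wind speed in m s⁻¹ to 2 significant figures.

6.3 m s⁻¹

Coriolis parameter at 35°S:
f = 2Ω sin φ = 2 × 7.29×10⁻⁵ × sin 35° = 8.36×10⁻⁵ s⁻¹
Height gradient: |∂Z/∂n| = 30 m / 557000 m = 5.39×10⁻⁵
On a pressure surface, geostrophic balance gives V_g = (g/f)|∂Z/∂n|:
V_g = 9.81 × 5.39×10⁻⁵ / 8.36×10⁻⁵ = 6.32 m/s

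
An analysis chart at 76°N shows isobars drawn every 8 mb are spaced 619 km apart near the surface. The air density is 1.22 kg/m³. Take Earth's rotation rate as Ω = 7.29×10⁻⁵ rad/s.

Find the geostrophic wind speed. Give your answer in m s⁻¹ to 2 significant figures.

Coriolis parameter at 76°N:
f = 2Ω sin φ = 2 × 7.29×10⁻⁵ × sin 76° = 1.41×10⁻⁴ s⁻¹
Pressure gradient: |∂P/∂n| = 800 Pa / 619000 m = 1.29×10⁻³ Pa/m
Geostrophic balance (pressure-gradient force = Coriolis force):
V_g = (1/(fρ)) |∂P/∂n| = 1.29×10⁻³ / (1.41×10⁻⁴ × 1.22) = 7.49 m/s

7.5 m s⁻¹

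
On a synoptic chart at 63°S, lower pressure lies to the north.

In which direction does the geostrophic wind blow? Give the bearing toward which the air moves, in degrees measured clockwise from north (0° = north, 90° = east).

270°

The pressure-gradient force points toward the north (bearing 000°).
Geostrophic balance: in the Southern Hemisphere the Coriolis force deflects motion to the left, so the geostrophic wind blows 90° to the left of the pressure-gradient force (low pressure on the right).
Rotating 000° by 90° counterclockwise gives 270° — the wind blows toward the west.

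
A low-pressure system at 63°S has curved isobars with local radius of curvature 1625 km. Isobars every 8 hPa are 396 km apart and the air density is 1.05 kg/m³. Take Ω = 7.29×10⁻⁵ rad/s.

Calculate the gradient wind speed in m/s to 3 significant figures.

Coriolis parameter at 63°S:
f = 2Ω sin φ = 2 × 7.29×10⁻⁵ × sin 63° = 1.30×10⁻⁴ s⁻¹
Pressure gradient: |∂P/∂n| = 800 Pa / 396000 m = 2.02×10⁻³ Pa/m
Geostrophic speed: V_g = |∂P/∂n|/(fρ) = 2.02×10⁻³/(1.30×10⁻⁴ × 1.05) = 14.8 m/s
Around a low, centrifugal force acts outward with Coriolis, so pressure-gradient force balances both:
(1/ρ)|∂P/∂n| = fV + V²/R  →  V² + fR·V − fR·V_g = 0
With fR = 1.30×10⁻⁴ × 1625×10³ m = 211 m/s:
V = [−fR + √((fR)² + 4 fR V_g)]/2 = [−211 + √(211² + 4×211×14.8)]/2 = 13.9 m/s
Subgeostrophic (V < V_g = 14.8 m/s), as expected around a low.

13.9 m/s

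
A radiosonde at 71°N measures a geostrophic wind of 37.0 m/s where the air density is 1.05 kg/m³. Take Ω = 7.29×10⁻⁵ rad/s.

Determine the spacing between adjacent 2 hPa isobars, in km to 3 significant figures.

37.3 km

Coriolis parameter at 71°N:
f = 2Ω sin φ = 2 × 7.29×10⁻⁵ × sin 71° = 1.38×10⁻⁴ s⁻¹
Geostrophic balance rearranged: |∂P/∂n| = f ρ V_g
|∂P/∂n| = 1.38×10⁻⁴ × 1.05 × 37.0 = 5.36×10⁻³ Pa/m
Isobar spacing: Δn = ΔP/|∂P/∂n| = 200 Pa / 5.36×10⁻³ Pa/m = 37343 m ≈ 37.3 km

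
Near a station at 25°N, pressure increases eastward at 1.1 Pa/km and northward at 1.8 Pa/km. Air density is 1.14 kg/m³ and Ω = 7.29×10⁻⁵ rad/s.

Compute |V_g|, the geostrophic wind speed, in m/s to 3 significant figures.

30.0 m/s

Coriolis parameter at 25°N:
f = 2Ω sin φ = 2 × 7.29×10⁻⁵ × sin 25° = 6.16×10⁻⁵ s⁻¹
Component geostrophic relations (x east, y north):
u_g = −(1/(fρ)) ∂P/∂y,  v_g = (1/(fρ)) ∂P/∂x
u_g = −(1.8×10⁻³)/(6.16×10⁻⁵ × 1.14) = −25.6 m/s;  v_g = (1.1×10⁻³)/(6.16×10⁻⁵ × 1.14) = 15.7 m/s
|V_g| = √(u_g² + v_g²) = 30.0 m/s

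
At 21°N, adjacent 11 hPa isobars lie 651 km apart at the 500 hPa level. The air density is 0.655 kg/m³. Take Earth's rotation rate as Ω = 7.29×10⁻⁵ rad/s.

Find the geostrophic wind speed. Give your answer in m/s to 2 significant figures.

Coriolis parameter at 21°N:
f = 2Ω sin φ = 2 × 7.29×10⁻⁵ × sin 21° = 5.23×10⁻⁵ s⁻¹
Pressure gradient: |∂P/∂n| = 1100 Pa / 651000 m = 1.69×10⁻³ Pa/m
Geostrophic balance (pressure-gradient force = Coriolis force):
V_g = (1/(fρ)) |∂P/∂n| = 1.69×10⁻³ / (5.23×10⁻⁵ × 0.655) = 49.4 m/s

49 m/s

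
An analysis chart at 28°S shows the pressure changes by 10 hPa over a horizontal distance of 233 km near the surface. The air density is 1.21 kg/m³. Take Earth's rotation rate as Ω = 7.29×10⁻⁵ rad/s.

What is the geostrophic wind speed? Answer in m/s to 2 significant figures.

52 m/s

Coriolis parameter at 28°S:
f = 2Ω sin φ = 2 × 7.29×10⁻⁵ × sin 28° = 6.84×10⁻⁵ s⁻¹
Pressure gradient: |∂P/∂n| = 1000 Pa / 233000 m = 4.29×10⁻³ Pa/m
Geostrophic balance (pressure-gradient force = Coriolis force):
V_g = (1/(fρ)) |∂P/∂n| = 4.29×10⁻³ / (6.84×10⁻⁵ × 1.21) = 51.8 m/s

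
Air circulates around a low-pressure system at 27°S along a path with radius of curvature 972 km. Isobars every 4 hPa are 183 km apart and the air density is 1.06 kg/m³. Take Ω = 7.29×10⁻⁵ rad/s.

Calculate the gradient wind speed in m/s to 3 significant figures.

Coriolis parameter at 27°S:
f = 2Ω sin φ = 2 × 7.29×10⁻⁵ × sin 27° = 6.62×10⁻⁵ s⁻¹
Pressure gradient: |∂P/∂n| = 400 Pa / 183000 m = 2.19×10⁻³ Pa/m
Geostrophic speed: V_g = |∂P/∂n|/(fρ) = 2.19×10⁻³/(6.62×10⁻⁵ × 1.06) = 31.2 m/s
Around a low, centrifugal force acts outward with Coriolis, so pressure-gradient force balances both:
(1/ρ)|∂P/∂n| = fV + V²/R  →  V² + fR·V − fR·V_g = 0
With fR = 6.62×10⁻⁵ × 972×10³ m = 64.3 m/s:
V = [−fR + √((fR)² + 4 fR V_g)]/2 = [−64.3 + √(64.3² + 4×64.3×31.2)]/2 = 23 m/s
Subgeostrophic (V < V_g = 31.2 m/s), as expected around a low.

23.0 m/s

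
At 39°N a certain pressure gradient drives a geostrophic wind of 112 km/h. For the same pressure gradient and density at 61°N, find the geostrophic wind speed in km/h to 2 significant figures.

With the same pressure gradient and density, V_g ∝ 1/f ∝ 1/sin φ.
V₂ = V₁ · sin φ₁ / sin φ₂ = 112 × sin 39° / sin 61°
V₂ = 112 × 0.6293/0.8746 = 81 km/h

81 km/h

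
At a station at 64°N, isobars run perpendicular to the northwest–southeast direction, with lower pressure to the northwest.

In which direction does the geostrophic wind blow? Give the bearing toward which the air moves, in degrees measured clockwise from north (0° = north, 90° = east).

The pressure-gradient force points toward the northwest (bearing 315°).
Geostrophic balance: in the Northern Hemisphere the Coriolis force deflects motion to the right, so the geostrophic wind blows 90° to the right of the pressure-gradient force (low pressure on the left).
Rotating 315° by 90° clockwise gives 045° — the wind blows toward the northeast.

045°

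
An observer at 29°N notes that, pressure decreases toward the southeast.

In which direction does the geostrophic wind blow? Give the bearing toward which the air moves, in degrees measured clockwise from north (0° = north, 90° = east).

225°

The pressure-gradient force points toward the southeast (bearing 135°).
Geostrophic balance: in the Northern Hemisphere the Coriolis force deflects motion to the right, so the geostrophic wind blows 90° to the right of the pressure-gradient force (low pressure on the left).
Rotating 135° by 90° clockwise gives 225° — the wind blows toward the southwest.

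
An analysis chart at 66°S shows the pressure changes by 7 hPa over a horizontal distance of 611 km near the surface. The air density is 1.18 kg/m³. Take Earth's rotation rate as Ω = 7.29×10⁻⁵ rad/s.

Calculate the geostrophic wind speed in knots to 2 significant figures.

Coriolis parameter at 66°S:
f = 2Ω sin φ = 2 × 7.29×10⁻⁵ × sin 66° = 1.33×10⁻⁴ s⁻¹
Pressure gradient: |∂P/∂n| = 700 Pa / 611000 m = 1.15×10⁻³ Pa/m
Geostrophic balance (pressure-gradient force = Coriolis force):
V_g = (1/(fρ)) |∂P/∂n| = 1.15×10⁻³ / (1.33×10⁻⁴ × 1.18) = 7.29 m/s
Converting: 7.29 m/s × 1.944 = 14 knots

14 knots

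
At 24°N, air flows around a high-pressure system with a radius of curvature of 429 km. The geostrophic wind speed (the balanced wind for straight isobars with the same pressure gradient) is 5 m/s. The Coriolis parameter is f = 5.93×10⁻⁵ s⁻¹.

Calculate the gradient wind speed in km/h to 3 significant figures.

24.6 km/h

Around a high, pressure-gradient force acts outward with centrifugal, so Coriolis balances both:
fV = (1/ρ)|∂P/∂n| + V²/R  →  V² − fR·V + fR·V_g = 0
With fR = 5.93×10⁻⁵ × 429×10³ m = 25.4 m/s:
V = [fR − √((fR)² − 4 fR V_g)]/2 = [25.4 − √(25.4² − 4×25.4×5)]/2 = 6.84 m/s
Supergeostrophic (V > V_g = 5 m/s), as expected around a high.
Converting: 6.84 m/s × 3.6 = 24.6 km/h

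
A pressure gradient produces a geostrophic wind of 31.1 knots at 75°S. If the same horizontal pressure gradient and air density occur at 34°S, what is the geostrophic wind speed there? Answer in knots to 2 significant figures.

With the same pressure gradient and density, V_g ∝ 1/f ∝ 1/sin φ.
V₂ = V₁ · sin φ₁ / sin φ₂ = 31.1 × sin 75° / sin 34°
V₂ = 31.1 × 0.9659/0.5592 = 54 knots

54 knots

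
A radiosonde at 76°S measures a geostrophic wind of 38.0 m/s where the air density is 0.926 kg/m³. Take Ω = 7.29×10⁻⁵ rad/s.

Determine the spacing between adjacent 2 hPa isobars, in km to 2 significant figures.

40 km

Coriolis parameter at 76°S:
f = 2Ω sin φ = 2 × 7.29×10⁻⁵ × sin 76° = 1.41×10⁻⁴ s⁻¹
Geostrophic balance rearranged: |∂P/∂n| = f ρ V_g
|∂P/∂n| = 1.41×10⁻⁴ × 0.926 × 38.0 = 4.98×10⁻³ Pa/m
Isobar spacing: Δn = ΔP/|∂P/∂n| = 200 Pa / 4.98×10⁻³ Pa/m = 40177 m ≈ 40 km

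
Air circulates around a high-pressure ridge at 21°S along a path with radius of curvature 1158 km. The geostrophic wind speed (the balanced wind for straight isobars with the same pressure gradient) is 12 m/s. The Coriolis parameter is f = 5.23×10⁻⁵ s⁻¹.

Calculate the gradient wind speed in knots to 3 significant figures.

Around a high, pressure-gradient force acts outward with centrifugal, so Coriolis balances both:
fV = (1/ρ)|∂P/∂n| + V²/R  →  V² − fR·V + fR·V_g = 0
With fR = 5.23×10⁻⁵ × 1158×10³ m = 60.6 m/s:
V = [fR − √((fR)² − 4 fR V_g)]/2 = [60.6 − √(60.6² − 4×60.6×12)]/2 = 16.5 m/s
Supergeostrophic (V > V_g = 12 m/s), as expected around a high.
Converting: 16.5 m/s × 1.944 = 32.1 knots

32.1 knots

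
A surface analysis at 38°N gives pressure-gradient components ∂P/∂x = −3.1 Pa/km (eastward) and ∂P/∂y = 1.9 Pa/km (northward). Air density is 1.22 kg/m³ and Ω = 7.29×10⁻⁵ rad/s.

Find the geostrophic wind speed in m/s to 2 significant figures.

33 m/s

Coriolis parameter at 38°N:
f = 2Ω sin φ = 2 × 7.29×10⁻⁵ × sin 38° = 8.98×10⁻⁵ s⁻¹
Component geostrophic relations (x east, y north):
u_g = −(1/(fρ)) ∂P/∂y,  v_g = (1/(fρ)) ∂P/∂x
u_g = −(1.9×10⁻³)/(8.98×10⁻⁵ × 1.22) = −17.3 m/s;  v_g = (−3.1×10⁻³)/(8.98×10⁻⁵ × 1.22) = −28.3 m/s
|V_g| = √(u_g² + v_g²) = 33.2 m/s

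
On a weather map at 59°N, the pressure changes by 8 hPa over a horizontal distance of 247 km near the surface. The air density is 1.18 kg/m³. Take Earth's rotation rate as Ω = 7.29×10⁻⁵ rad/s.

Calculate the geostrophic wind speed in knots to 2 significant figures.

43 knots

Coriolis parameter at 59°N:
f = 2Ω sin φ = 2 × 7.29×10⁻⁵ × sin 59° = 1.25×10⁻⁴ s⁻¹
Pressure gradient: |∂P/∂n| = 800 Pa / 247000 m = 3.24×10⁻³ Pa/m
Geostrophic balance (pressure-gradient force = Coriolis force):
V_g = (1/(fρ)) |∂P/∂n| = 3.24×10⁻³ / (1.25×10⁻⁴ × 1.18) = 22.0 m/s
Converting: 22.0 m/s × 1.944 = 43 knots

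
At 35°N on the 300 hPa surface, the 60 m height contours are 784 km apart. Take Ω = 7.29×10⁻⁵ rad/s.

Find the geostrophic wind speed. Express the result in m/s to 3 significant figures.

Coriolis parameter at 35°N:
f = 2Ω sin φ = 2 × 7.29×10⁻⁵ × sin 35° = 8.36×10⁻⁵ s⁻¹
Height gradient: |∂Z/∂n| = 60 m / 784000 m = 7.65×10⁻⁵
On a pressure surface, geostrophic balance gives V_g = (g/f)|∂Z/∂n|:
V_g = 9.81 × 7.65×10⁻⁵ / 8.36×10⁻⁵ = 8.98 m/s

8.98 m/s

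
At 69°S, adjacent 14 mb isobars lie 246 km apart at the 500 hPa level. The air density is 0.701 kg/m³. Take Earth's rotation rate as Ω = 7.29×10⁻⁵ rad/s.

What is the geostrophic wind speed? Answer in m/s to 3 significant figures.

Coriolis parameter at 69°S:
f = 2Ω sin φ = 2 × 7.29×10⁻⁵ × sin 69° = 1.36×10⁻⁴ s⁻¹
Pressure gradient: |∂P/∂n| = 1400 Pa / 246000 m = 5.69×10⁻³ Pa/m
Geostrophic balance (pressure-gradient force = Coriolis force):
V_g = (1/(fρ)) |∂P/∂n| = 5.69×10⁻³ / (1.36×10⁻⁴ × 0.701) = 59.6 m/s

59.6 m/s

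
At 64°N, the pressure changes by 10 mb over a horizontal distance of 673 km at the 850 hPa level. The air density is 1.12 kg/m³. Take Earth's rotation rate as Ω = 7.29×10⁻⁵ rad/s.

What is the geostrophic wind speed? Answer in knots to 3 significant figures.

Coriolis parameter at 64°N:
f = 2Ω sin φ = 2 × 7.29×10⁻⁵ × sin 64° = 1.31×10⁻⁴ s⁻¹
Pressure gradient: |∂P/∂n| = 1000 Pa / 673000 m = 1.49×10⁻³ Pa/m
Geostrophic balance (pressure-gradient force = Coriolis force):
V_g = (1/(fρ)) |∂P/∂n| = 1.49×10⁻³ / (1.31×10⁻⁴ × 1.12) = 10.1 m/s
Converting: 10.1 m/s × 1.944 = 19.7 knots

19.7 knots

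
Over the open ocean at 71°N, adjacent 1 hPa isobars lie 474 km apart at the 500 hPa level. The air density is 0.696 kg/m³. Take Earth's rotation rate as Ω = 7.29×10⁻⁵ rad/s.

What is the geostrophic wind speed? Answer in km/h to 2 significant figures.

Coriolis parameter at 71°N:
f = 2Ω sin φ = 2 × 7.29×10⁻⁵ × sin 71° = 1.38×10⁻⁴ s⁻¹
Pressure gradient: |∂P/∂n| = 100 Pa / 474000 m = 2.11×10⁻⁴ Pa/m
Geostrophic balance (pressure-gradient force = Coriolis force):
V_g = (1/(fρ)) |∂P/∂n| = 2.11×10⁻⁴ / (1.38×10⁻⁴ × 0.696) = 2.20 m/s
Converting: 2.20 m/s × 3.6 = 7.9 km/h

7.9 km/h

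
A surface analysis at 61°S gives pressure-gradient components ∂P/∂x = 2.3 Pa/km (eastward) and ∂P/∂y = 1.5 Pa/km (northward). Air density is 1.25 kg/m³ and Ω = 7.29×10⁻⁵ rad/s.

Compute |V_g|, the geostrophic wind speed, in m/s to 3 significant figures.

17.2 m/s

Coriolis parameter at 61°S:
f = 2Ω sin φ = 2 × 7.29×10⁻⁵ × sin 61° = 1.28×10⁻⁴ s⁻¹
In the Southern Hemisphere f is negative: f = −1.28×10⁻⁴ s⁻¹.
Component geostrophic relations (x east, y north):
u_g = −(1/(fρ)) ∂P/∂y,  v_g = (1/(fρ)) ∂P/∂x
u_g = −(1.5×10⁻³)/(−1.28×10⁻⁴ × 1.25) = 9.41 m/s;  v_g = (2.3×10⁻³)/(−1.28×10⁻⁴ × 1.25) = −14.4 m/s
|V_g| = √(u_g² + v_g²) = 17.2 m/s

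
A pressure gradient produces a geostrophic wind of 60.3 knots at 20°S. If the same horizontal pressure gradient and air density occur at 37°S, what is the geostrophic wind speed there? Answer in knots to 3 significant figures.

With the same pressure gradient and density, V_g ∝ 1/f ∝ 1/sin φ.
V₂ = V₁ · sin φ₁ / sin φ₂ = 60.3 × sin 20° / sin 37°
V₂ = 60.3 × 0.3420/0.6018 = 34.3 knots

34.3 knots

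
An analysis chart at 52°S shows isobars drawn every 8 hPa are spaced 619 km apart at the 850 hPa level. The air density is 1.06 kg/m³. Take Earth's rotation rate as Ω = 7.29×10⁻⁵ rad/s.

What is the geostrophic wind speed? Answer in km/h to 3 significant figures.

38.2 km/h

Coriolis parameter at 52°S:
f = 2Ω sin φ = 2 × 7.29×10⁻⁵ × sin 52° = 1.15×10⁻⁴ s⁻¹
Pressure gradient: |∂P/∂n| = 800 Pa / 619000 m = 1.29×10⁻³ Pa/m
Geostrophic balance (pressure-gradient force = Coriolis force):
V_g = (1/(fρ)) |∂P/∂n| = 1.29×10⁻³ / (1.15×10⁻⁴ × 1.06) = 10.6 m/s
Converting: 10.6 m/s × 3.6 = 38.2 km/h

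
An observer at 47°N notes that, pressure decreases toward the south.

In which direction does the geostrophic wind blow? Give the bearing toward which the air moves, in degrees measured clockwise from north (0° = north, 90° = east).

270°

The pressure-gradient force points toward the south (bearing 180°).
Geostrophic balance: in the Northern Hemisphere the Coriolis force deflects motion to the right, so the geostrophic wind blows 90° to the right of the pressure-gradient force (low pressure on the left).
Rotating 180° by 90° clockwise gives 270° — the wind blows toward the west.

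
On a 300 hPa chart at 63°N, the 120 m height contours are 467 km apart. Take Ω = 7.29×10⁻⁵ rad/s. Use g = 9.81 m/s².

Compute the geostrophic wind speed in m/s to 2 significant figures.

19 m/s

Coriolis parameter at 63°N:
f = 2Ω sin φ = 2 × 7.29×10⁻⁵ × sin 63° = 1.30×10⁻⁴ s⁻¹
Height gradient: |∂Z/∂n| = 120 m / 467000 m = 2.57×10⁻⁴
On a pressure surface, geostrophic balance gives V_g = (g/f)|∂Z/∂n|:
V_g = 9.81 × 2.57×10⁻⁴ / 1.30×10⁻⁴ = 19.4 m/s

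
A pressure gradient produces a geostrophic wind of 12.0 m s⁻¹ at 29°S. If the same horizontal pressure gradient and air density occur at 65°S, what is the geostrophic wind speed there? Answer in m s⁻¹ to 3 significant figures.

With the same pressure gradient and density, V_g ∝ 1/f ∝ 1/sin φ.
V₂ = V₁ · sin φ₁ / sin φ₂ = 12.0 × sin 29° / sin 65°
V₂ = 12.0 × 0.4848/0.9063 = 6.42 m s⁻¹

6.42 m s⁻¹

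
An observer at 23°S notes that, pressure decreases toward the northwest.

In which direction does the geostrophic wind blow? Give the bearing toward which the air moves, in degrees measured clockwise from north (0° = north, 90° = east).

225°

The pressure-gradient force points toward the northwest (bearing 315°).
Geostrophic balance: in the Southern Hemisphere the Coriolis force deflects motion to the left, so the geostrophic wind blows 90° to the left of the pressure-gradient force (low pressure on the right).
Rotating 315° by 90° counterclockwise gives 225° — the wind blows toward the southwest.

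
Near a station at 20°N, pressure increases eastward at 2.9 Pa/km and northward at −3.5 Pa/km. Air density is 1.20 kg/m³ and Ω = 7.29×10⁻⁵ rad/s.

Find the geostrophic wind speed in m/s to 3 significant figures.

76.0 m/s

Coriolis parameter at 20°N:
f = 2Ω sin φ = 2 × 7.29×10⁻⁵ × sin 20° = 4.99×10⁻⁵ s⁻¹
Component geostrophic relations (x east, y north):
u_g = −(1/(fρ)) ∂P/∂y,  v_g = (1/(fρ)) ∂P/∂x
u_g = −(−3.5×10⁻³)/(4.99×10⁻⁵ × 1.20) = 58.5 m/s;  v_g = (2.9×10⁻³)/(4.99×10⁻⁵ × 1.20) = 48.5 m/s
|V_g| = √(u_g² + v_g²) = 76.0 m/s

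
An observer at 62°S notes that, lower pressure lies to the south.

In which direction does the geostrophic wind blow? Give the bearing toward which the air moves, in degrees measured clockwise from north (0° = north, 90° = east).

The pressure-gradient force points toward the south (bearing 180°).
Geostrophic balance: in the Southern Hemisphere the Coriolis force deflects motion to the left, so the geostrophic wind blows 90° to the left of the pressure-gradient force (low pressure on the right).
Rotating 180° by 90° counterclockwise gives 090° — the wind blows toward the east.

090°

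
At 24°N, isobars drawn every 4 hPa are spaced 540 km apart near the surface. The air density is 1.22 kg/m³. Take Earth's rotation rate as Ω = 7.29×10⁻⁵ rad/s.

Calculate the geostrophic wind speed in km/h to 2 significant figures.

Coriolis parameter at 24°N:
f = 2Ω sin φ = 2 × 7.29×10⁻⁵ × sin 24° = 5.93×10⁻⁵ s⁻¹
Pressure gradient: |∂P/∂n| = 400 Pa / 540000 m = 7.41×10⁻⁴ Pa/m
Geostrophic balance (pressure-gradient force = Coriolis force):
V_g = (1/(fρ)) |∂P/∂n| = 7.41×10⁻⁴ / (5.93×10⁻⁵ × 1.22) = 10.2 m/s
Converting: 10.2 m/s × 3.6 = 37 km/h

37 km/h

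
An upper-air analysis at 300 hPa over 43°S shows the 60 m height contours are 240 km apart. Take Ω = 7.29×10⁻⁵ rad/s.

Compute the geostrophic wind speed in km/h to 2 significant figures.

Coriolis parameter at 43°S:
f = 2Ω sin φ = 2 × 7.29×10⁻⁵ × sin 43° = 9.94×10⁻⁵ s⁻¹
Height gradient: |∂Z/∂n| = 60 m / 240000 m = 2.50×10⁻⁴
On a pressure surface, geostrophic balance gives V_g = (g/f)|∂Z/∂n|:
V_g = 9.81 × 2.50×10⁻⁴ / 9.94×10⁻⁵ = 24.7 m/s
Converting: 24.7 m/s × 3.6 = 89 km/h

89 km/h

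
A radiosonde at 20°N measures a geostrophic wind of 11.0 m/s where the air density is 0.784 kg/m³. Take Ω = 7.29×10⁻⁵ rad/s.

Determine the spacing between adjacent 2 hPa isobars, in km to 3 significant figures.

465 km

Coriolis parameter at 20°N:
f = 2Ω sin φ = 2 × 7.29×10⁻⁵ × sin 20° = 4.99×10⁻⁵ s⁻¹
Geostrophic balance rearranged: |∂P/∂n| = f ρ V_g
|∂P/∂n| = 4.99×10⁻⁵ × 0.784 × 11.0 = 4.30×10⁻⁴ Pa/m
Isobar spacing: Δn = ΔP/|∂P/∂n| = 200 Pa / 4.30×10⁻⁴ Pa/m = 465063 m ≈ 465 km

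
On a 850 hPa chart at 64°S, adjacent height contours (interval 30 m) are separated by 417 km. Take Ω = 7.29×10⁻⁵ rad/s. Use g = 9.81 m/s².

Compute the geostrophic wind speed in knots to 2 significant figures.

Coriolis parameter at 64°S:
f = 2Ω sin φ = 2 × 7.29×10⁻⁵ × sin 64° = 1.31×10⁻⁴ s⁻¹
Height gradient: |∂Z/∂n| = 30 m / 417000 m = 7.19×10⁻⁵
On a pressure surface, geostrophic balance gives V_g = (g/f)|∂Z/∂n|:
V_g = 9.81 × 7.19×10⁻⁵ / 1.31×10⁻⁴ = 5.39 m/s
Converting: 5.39 m/s × 1.944 = 10 knots

10 knots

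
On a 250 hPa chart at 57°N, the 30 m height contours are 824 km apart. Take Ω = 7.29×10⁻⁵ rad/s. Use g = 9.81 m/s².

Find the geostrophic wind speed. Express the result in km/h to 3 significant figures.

Coriolis parameter at 57°N:
f = 2Ω sin φ = 2 × 7.29×10⁻⁵ × sin 57° = 1.22×10⁻⁴ s⁻¹
Height gradient: |∂Z/∂n| = 30 m / 824000 m = 3.64×10⁻⁵
On a pressure surface, geostrophic balance gives V_g = (g/f)|∂Z/∂n|:
V_g = 9.81 × 3.64×10⁻⁵ / 1.22×10⁻⁴ = 2.92 m/s
Converting: 2.92 m/s × 3.6 = 10.5 km/h

10.5 km/h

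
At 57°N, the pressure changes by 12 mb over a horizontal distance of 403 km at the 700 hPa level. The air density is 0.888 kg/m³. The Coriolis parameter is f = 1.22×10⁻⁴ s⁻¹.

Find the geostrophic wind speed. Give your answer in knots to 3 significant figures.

53.4 knots

Pressure gradient: |∂P/∂n| = 1200 Pa / 403000 m = 2.98×10⁻³ Pa/m
Geostrophic balance (pressure-gradient force = Coriolis force):
V_g = (1/(fρ)) |∂P/∂n| = 2.98×10⁻³ / (1.22×10⁻⁴ × 0.888) = 27.5 m/s
Converting: 27.5 m/s × 1.944 = 53.4 knots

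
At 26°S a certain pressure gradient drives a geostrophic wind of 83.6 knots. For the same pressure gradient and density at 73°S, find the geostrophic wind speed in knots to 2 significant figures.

38 knots

With the same pressure gradient and density, V_g ∝ 1/f ∝ 1/sin φ.
V₂ = V₁ · sin φ₁ / sin φ₂ = 83.6 × sin 26° / sin 73°
V₂ = 83.6 × 0.4384/0.9563 = 38 knots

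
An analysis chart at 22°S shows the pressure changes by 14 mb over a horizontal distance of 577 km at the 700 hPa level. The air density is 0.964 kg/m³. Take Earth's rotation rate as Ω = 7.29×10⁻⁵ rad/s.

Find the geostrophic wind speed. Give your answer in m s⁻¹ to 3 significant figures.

46.1 m s⁻¹

Coriolis parameter at 22°S:
f = 2Ω sin φ = 2 × 7.29×10⁻⁵ × sin 22° = 5.46×10⁻⁵ s⁻¹
Pressure gradient: |∂P/∂n| = 1400 Pa / 577000 m = 2.43×10⁻³ Pa/m
Geostrophic balance (pressure-gradient force = Coriolis force):
V_g = (1/(fρ)) |∂P/∂n| = 2.43×10⁻³ / (5.46×10⁻⁵ × 0.964) = 46.1 m/s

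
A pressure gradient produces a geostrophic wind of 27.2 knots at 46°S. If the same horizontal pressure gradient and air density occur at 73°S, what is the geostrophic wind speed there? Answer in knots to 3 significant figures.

20.5 knots

With the same pressure gradient and density, V_g ∝ 1/f ∝ 1/sin φ.
V₂ = V₁ · sin φ₁ / sin φ₂ = 27.2 × sin 46° / sin 73°
V₂ = 27.2 × 0.7193/0.9563 = 20.5 knots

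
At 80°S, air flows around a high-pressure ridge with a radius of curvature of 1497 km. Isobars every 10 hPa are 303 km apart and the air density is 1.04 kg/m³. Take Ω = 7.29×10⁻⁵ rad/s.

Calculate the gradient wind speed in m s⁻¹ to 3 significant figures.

Coriolis parameter at 80°S:
f = 2Ω sin φ = 2 × 7.29×10⁻⁵ × sin 80° = 1.44×10⁻⁴ s⁻¹
Pressure gradient: |∂P/∂n| = 1000 Pa / 303000 m = 3.30×10⁻³ Pa/m
Geostrophic speed: V_g = |∂P/∂n|/(fρ) = 3.30×10⁻³/(1.44×10⁻⁴ × 1.04) = 22.1 m/s
Around a high, pressure-gradient force acts outward with centrifugal, so Coriolis balances both:
fV = (1/ρ)|∂P/∂n| + V²/R  →  V² − fR·V + fR·V_g = 0
With fR = 1.44×10⁻⁴ × 1497×10³ m = 215 m/s:
V = [fR − √((fR)² − 4 fR V_g)]/2 = [215 − √(215² − 4×215×22.1)]/2 = 25 m/s
Supergeostrophic (V > V_g = 22.1 m/s), as expected around a high.

25.0 m s⁻¹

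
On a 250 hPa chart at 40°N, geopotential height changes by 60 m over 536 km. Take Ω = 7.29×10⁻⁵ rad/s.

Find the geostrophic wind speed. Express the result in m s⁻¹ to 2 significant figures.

Coriolis parameter at 40°N:
f = 2Ω sin φ = 2 × 7.29×10⁻⁵ × sin 40° = 9.37×10⁻⁵ s⁻¹
Height gradient: |∂Z/∂n| = 60 m / 536000 m = 1.12×10⁻⁴
On a pressure surface, geostrophic balance gives V_g = (g/f)|∂Z/∂n|:
V_g = 9.81 × 1.12×10⁻⁴ / 9.37×10⁻⁵ = 11.7 m/s

12 m s⁻¹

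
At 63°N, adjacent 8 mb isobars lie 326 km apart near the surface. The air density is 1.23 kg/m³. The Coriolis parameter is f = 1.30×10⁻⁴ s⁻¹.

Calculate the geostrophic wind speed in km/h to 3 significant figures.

Pressure gradient: |∂P/∂n| = 800 Pa / 326000 m = 2.45×10⁻³ Pa/m
Geostrophic balance (pressure-gradient force = Coriolis force):
V_g = (1/(fρ)) |∂P/∂n| = 2.45×10⁻³ / (1.30×10⁻⁴ × 1.23) = 15.3 m/s
Converting: 15.3 m/s × 3.6 = 55.2 km/h

55.2 km/h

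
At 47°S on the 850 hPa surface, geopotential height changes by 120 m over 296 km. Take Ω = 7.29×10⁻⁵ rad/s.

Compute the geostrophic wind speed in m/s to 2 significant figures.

Coriolis parameter at 47°S:
f = 2Ω sin φ = 2 × 7.29×10⁻⁵ × sin 47° = 1.07×10⁻⁴ s⁻¹
Height gradient: |∂Z/∂n| = 120 m / 296000 m = 4.05×10⁻⁴
On a pressure surface, geostrophic balance gives V_g = (g/f)|∂Z/∂n|:
V_g = 9.81 × 4.05×10⁻⁴ / 1.07×10⁻⁴ = 37.3 m/s

37 m/s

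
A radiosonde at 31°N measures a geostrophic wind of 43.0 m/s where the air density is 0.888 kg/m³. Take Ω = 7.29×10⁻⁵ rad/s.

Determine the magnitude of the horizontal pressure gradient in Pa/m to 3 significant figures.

2.87×10⁻³ Pa/m

Coriolis parameter at 31°N:
f = 2Ω sin φ = 2 × 7.29×10⁻⁵ × sin 31° = 7.51×10⁻⁵ s⁻¹
Geostrophic balance rearranged: |∂P/∂n| = f ρ V_g
|∂P/∂n| = 7.51×10⁻⁵ × 0.888 × 43.0 = 2.87×10⁻³ Pa/m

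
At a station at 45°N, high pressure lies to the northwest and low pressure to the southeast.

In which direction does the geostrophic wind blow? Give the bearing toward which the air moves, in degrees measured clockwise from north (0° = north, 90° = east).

The pressure-gradient force points toward the southeast (bearing 135°).
Geostrophic balance: in the Northern Hemisphere the Coriolis force deflects motion to the right, so the geostrophic wind blows 90° to the right of the pressure-gradient force (low pressure on the left).
Rotating 135° by 90° clockwise gives 225° — the wind blows toward the southwest.

225°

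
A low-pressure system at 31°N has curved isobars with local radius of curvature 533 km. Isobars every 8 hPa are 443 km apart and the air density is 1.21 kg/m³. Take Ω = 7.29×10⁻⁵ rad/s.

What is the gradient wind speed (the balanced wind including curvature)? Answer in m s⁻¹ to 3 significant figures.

Coriolis parameter at 31°N:
f = 2Ω sin φ = 2 × 7.29×10⁻⁵ × sin 31° = 7.51×10⁻⁵ s⁻¹
Pressure gradient: |∂P/∂n| = 800 Pa / 443000 m = 1.81×10⁻³ Pa/m
Geostrophic speed: V_g = |∂P/∂n|/(fρ) = 1.81×10⁻³/(7.51×10⁻⁵ × 1.21) = 19.9 m/s
Around a low, centrifugal force acts outward with Coriolis, so pressure-gradient force balances both:
(1/ρ)|∂P/∂n| = fV + V²/R  →  V² + fR·V − fR·V_g = 0
With fR = 7.51×10⁻⁵ × 533×10³ m = 40.0 m/s:
V = [−fR + √((fR)² + 4 fR V_g)]/2 = [−40.0 + √(40.0² + 4×40.0×19.9)]/2 = 14.6 m/s
Subgeostrophic (V < V_g = 19.9 m/s), as expected around a low.

14.6 m s⁻¹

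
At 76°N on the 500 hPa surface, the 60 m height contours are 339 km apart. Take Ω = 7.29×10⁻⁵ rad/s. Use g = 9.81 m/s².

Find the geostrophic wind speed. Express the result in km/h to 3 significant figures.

44.2 km/h

Coriolis parameter at 76°N:
f = 2Ω sin φ = 2 × 7.29×10⁻⁵ × sin 76° = 1.41×10⁻⁴ s⁻¹
Height gradient: |∂Z/∂n| = 60 m / 339000 m = 1.77×10⁻⁴
On a pressure surface, geostrophic balance gives V_g = (g/f)|∂Z/∂n|:
V_g = 9.81 × 1.77×10⁻⁴ / 1.41×10⁻⁴ = 12.3 m/s
Converting: 12.3 m/s × 3.6 = 44.2 km/h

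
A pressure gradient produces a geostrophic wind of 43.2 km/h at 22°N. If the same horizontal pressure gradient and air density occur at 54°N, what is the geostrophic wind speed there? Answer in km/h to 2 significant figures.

With the same pressure gradient and density, V_g ∝ 1/f ∝ 1/sin φ.
V₂ = V₁ · sin φ₁ / sin φ₂ = 43.2 × sin 22° / sin 54°
V₂ = 43.2 × 0.3746/0.8090 = 20 km/h

20 km/h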